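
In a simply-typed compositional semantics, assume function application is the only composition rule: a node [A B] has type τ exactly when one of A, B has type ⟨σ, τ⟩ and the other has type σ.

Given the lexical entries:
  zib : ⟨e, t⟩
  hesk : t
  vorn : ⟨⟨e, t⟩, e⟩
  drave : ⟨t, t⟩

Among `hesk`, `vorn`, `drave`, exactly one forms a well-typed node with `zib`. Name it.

vorn

hesk : t — does not combine with zib.
vorn — combines: vorn : ⟨⟨e, t⟩, e⟩ takes zib : ⟨e, t⟩ as argument, giving e.
drave : ⟨t, t⟩ — does not combine with zib.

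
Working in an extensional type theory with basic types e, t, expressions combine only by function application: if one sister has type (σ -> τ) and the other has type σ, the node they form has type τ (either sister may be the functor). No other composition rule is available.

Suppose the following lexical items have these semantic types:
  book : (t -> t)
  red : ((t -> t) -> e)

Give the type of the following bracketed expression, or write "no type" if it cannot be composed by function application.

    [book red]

At [book red], red : ((t -> t) -> e) takes book : (t -> t), giving e.

e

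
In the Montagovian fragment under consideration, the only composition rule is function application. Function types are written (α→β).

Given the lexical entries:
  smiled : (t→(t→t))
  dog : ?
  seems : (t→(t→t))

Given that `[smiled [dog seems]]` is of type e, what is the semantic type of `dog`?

((t→(t→t))→((t→(t→t))→e))

[smiled [dog seems]] must have type e. The sister smiled has type (t→(t→t)); that is not a function onto e, so [dog seems] must be the functor, of type ((t→(t→t))→e).
[dog seems] must have type ((t→(t→t))→e). The sister seems has type (t→(t→t)); that is not a function onto ((t→(t→t))→e), so dog must be the functor, of type ((t→(t→t))→((t→(t→t))→e)).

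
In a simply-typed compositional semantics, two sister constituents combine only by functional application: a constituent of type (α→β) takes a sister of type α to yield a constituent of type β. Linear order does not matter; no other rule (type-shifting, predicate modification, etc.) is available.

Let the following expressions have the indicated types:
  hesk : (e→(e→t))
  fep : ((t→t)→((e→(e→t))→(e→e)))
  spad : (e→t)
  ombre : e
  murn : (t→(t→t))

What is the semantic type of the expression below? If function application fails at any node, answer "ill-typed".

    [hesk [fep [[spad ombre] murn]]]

(e→e)

[spad ombre]: spad is (e→t), ombre is e; result t.
[[spad ombre] murn]: murn is (t→(t→t)), [spad ombre] is t; result (t→t).
[fep [[spad ombre] murn]]: fep is ((t→t)→((e→(e→t))→(e→e))), [[spad ombre] murn] is (t→t); result ((e→(e→t))→(e→e)).
[hesk [fep [[spad ombre] murn]]]: [fep [[spad ombre] murn]] is ((e→(e→t))→(e→e)), hesk is (e→(e→t)); result (e→e).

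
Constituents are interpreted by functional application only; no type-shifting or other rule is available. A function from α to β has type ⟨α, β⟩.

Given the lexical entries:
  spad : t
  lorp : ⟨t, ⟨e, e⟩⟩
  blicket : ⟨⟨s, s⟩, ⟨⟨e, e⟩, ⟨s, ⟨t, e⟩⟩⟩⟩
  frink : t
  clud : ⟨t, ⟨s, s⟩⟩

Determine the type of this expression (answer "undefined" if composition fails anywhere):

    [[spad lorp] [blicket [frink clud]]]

⟨s, ⟨t, e⟩⟩

[spad lorp] — lorp of type ⟨t, ⟨e, e⟩⟩ combines with spad of type t: type ⟨e, e⟩.
[frink clud] — clud of type ⟨t, ⟨s, s⟩⟩ combines with frink of type t: type ⟨s, s⟩.
[blicket [frink clud]] — blicket of type ⟨⟨s, s⟩, ⟨⟨e, e⟩, ⟨s, ⟨t, e⟩⟩⟩⟩ combines with [frink clud] of type ⟨s, s⟩: type ⟨⟨e, e⟩, ⟨s, ⟨t, e⟩⟩⟩.
[[spad lorp] [blicket [frink clud]]] — [blicket [frink clud]] of type ⟨⟨e, e⟩, ⟨s, ⟨t, e⟩⟩⟩ combines with [spad lorp] of type ⟨e, e⟩: type ⟨s, ⟨t, e⟩⟩.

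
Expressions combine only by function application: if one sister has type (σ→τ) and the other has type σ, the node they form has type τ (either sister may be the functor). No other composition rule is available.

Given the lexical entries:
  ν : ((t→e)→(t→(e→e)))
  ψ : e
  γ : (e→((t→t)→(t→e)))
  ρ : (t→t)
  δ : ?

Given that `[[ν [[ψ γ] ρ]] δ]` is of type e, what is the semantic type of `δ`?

((t→(e→e))→e)

For [[ν [[ψ γ] ρ]] δ] to have type e with [ν [[ψ γ] ρ]] of type (t→(e→e)), δ must be the function: δ : ((t→(e→e))→e).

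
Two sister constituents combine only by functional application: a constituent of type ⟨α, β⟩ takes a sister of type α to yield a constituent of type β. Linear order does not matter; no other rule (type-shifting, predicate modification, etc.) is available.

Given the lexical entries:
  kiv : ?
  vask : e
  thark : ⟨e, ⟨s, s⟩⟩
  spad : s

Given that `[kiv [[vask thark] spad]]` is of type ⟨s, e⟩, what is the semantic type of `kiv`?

At [kiv [[vask thark] spad]] (required: ⟨s, e⟩): [[vask thark] spad] is s, which is not a function with range ⟨s, e⟩; hence kiv is the functor — type ⟨s, ⟨s, e⟩⟩.

⟨s, ⟨s, e⟩⟩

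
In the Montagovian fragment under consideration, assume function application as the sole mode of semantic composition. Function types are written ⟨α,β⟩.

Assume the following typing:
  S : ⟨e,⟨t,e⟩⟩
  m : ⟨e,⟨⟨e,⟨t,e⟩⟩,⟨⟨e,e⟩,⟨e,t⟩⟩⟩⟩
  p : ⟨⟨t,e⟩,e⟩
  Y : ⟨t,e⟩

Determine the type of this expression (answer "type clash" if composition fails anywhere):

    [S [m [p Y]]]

⟨⟨e,e⟩,⟨e,t⟩⟩

[p Y] — p of type ⟨⟨t,e⟩,e⟩ combines with Y of type ⟨t,e⟩: type e.
[m [p Y]] — m of type ⟨e,⟨⟨e,⟨t,e⟩⟩,⟨⟨e,e⟩,⟨e,t⟩⟩⟩⟩ combines with [p Y] of type e: type ⟨⟨e,⟨t,e⟩⟩,⟨⟨e,e⟩,⟨e,t⟩⟩⟩.
[S [m [p Y]]] — [m [p Y]] of type ⟨⟨e,⟨t,e⟩⟩,⟨⟨e,e⟩,⟨e,t⟩⟩⟩ combines with S of type ⟨e,⟨t,e⟩⟩: type ⟨⟨e,e⟩,⟨e,t⟩⟩.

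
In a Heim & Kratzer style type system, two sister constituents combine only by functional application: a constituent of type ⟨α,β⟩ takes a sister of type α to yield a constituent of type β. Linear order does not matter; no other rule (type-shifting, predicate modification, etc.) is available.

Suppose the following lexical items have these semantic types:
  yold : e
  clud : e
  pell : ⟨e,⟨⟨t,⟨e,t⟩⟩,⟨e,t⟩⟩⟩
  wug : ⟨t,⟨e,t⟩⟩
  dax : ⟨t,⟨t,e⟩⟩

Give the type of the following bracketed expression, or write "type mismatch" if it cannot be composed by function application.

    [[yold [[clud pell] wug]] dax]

[clud pell]: functor pell : ⟨e,⟨⟨t,⟨e,t⟩⟩,⟨e,t⟩⟩⟩, argument clud : e; result ⟨⟨t,⟨e,t⟩⟩,⟨e,t⟩⟩.
[[clud pell] wug]: functor [clud pell] : ⟨⟨t,⟨e,t⟩⟩,⟨e,t⟩⟩, argument wug : ⟨t,⟨e,t⟩⟩; result ⟨e,t⟩.
[yold [[clud pell] wug]]: functor [[clud pell] wug] : ⟨e,t⟩, argument yold : e; result t.
[[yold [[clud pell] wug]] dax]: functor dax : ⟨t,⟨t,e⟩⟩, argument [yold [[clud pell] wug]] : t; result ⟨t,e⟩.

⟨t,e⟩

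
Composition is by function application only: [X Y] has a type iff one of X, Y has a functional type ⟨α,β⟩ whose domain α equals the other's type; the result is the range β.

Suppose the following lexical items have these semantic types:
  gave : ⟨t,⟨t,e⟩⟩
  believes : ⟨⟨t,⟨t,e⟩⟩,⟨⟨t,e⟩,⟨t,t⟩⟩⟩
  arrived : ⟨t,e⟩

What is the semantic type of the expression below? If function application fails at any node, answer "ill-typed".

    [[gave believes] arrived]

[gave believes]: believes is ⟨⟨t,⟨t,e⟩⟩,⟨⟨t,e⟩,⟨t,t⟩⟩⟩, gave is ⟨t,⟨t,e⟩⟩; result ⟨⟨t,e⟩,⟨t,t⟩⟩.
[[gave believes] arrived]: [gave believes] is ⟨⟨t,e⟩,⟨t,t⟩⟩, arrived is ⟨t,e⟩; result ⟨t,t⟩.

⟨t,t⟩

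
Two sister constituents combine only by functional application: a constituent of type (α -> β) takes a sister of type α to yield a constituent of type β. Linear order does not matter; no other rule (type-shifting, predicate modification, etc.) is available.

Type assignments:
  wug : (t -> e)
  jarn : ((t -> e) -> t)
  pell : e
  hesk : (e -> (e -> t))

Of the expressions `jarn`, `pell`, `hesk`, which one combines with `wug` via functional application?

jarn — combines: jarn : ((t -> e) -> t) takes wug : (t -> e) as argument, giving t.
pell : e — wug needs t; pell needs nothing (atomic); neither fits.
hesk : (e -> (e -> t)) — wug needs t; hesk needs e; neither fits.

jarn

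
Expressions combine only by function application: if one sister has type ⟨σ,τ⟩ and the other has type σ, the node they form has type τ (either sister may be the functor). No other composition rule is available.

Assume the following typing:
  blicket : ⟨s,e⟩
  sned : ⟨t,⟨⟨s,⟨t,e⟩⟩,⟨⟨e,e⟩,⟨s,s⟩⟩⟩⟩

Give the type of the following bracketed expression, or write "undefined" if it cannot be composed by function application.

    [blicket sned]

[blicket sned]: ⟨s,e⟩ with ⟨t,⟨⟨s,⟨t,e⟩⟩,⟨⟨e,e⟩,⟨s,s⟩⟩⟩⟩ — neither is a function whose domain matches the other; composition fails here.

undefined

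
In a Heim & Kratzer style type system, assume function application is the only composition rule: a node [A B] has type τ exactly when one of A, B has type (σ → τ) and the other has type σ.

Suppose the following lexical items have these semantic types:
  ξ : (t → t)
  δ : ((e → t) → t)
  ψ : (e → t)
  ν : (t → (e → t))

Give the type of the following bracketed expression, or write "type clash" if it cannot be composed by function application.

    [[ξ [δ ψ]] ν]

(e → t)

[δ ψ]: functor δ : ((e → t) → t), argument ψ : (e → t); result t.
[ξ [δ ψ]]: functor ξ : (t → t), argument [δ ψ] : t; result t.
[[ξ [δ ψ]] ν]: functor ν : (t → (e → t)), argument [ξ [δ ψ]] : t; result (e → t).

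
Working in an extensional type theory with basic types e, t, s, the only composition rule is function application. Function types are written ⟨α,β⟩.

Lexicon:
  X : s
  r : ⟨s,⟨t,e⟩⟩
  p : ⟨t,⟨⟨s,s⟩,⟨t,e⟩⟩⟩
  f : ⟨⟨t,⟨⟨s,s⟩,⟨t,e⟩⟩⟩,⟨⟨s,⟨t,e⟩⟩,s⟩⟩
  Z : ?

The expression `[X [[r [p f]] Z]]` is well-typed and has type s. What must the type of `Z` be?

⟨s,⟨s,s⟩⟩

At [X [[r [p f]] Z]] (required: s): X is s, which is not a function with range s; hence [[r [p f]] Z] is the functor — type ⟨s,s⟩.
At [[r [p f]] Z] (required: ⟨s,s⟩): [r [p f]] is s, which is not a function with range ⟨s,s⟩; hence Z is the functor — type ⟨s,⟨s,s⟩⟩.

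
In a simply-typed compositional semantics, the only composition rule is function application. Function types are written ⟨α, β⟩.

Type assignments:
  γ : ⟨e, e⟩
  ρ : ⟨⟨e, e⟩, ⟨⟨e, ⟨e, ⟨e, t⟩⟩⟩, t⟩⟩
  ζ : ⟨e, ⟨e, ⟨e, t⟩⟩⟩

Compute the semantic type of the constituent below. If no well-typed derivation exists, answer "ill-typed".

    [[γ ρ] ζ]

[γ ρ]: ρ is ⟨⟨e, e⟩, ⟨⟨e, ⟨e, ⟨e, t⟩⟩⟩, t⟩⟩, γ is ⟨e, e⟩; result ⟨⟨e, ⟨e, ⟨e, t⟩⟩⟩, t⟩.
[[γ ρ] ζ]: [γ ρ] is ⟨⟨e, ⟨e, ⟨e, t⟩⟩⟩, t⟩, ζ is ⟨e, ⟨e, ⟨e, t⟩⟩⟩; result t.

t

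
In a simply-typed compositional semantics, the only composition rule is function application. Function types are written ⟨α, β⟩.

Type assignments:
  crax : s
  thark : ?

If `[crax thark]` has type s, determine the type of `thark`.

At [crax thark] (required: s): crax is s, which is not a function with range s; hence thark is the functor — type ⟨s, s⟩.

⟨s, s⟩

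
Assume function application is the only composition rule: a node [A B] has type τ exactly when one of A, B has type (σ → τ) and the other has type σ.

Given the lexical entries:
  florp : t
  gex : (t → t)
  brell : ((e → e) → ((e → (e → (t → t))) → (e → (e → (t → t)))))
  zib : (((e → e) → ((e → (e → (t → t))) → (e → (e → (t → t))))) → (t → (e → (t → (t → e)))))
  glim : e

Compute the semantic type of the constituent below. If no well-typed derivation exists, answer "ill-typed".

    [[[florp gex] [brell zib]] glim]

[florp gex]: (t → t) applied to t yields t.
[brell zib]: (((e → e) → ((e → (e → (t → t))) → (e → (e → (t → t))))) → (t → (e → (t → (t → e))))) applied to ((e → e) → ((e → (e → (t → t))) → (e → (e → (t → t))))) yields (t → (e → (t → (t → e)))).
[[florp gex] [brell zib]]: (t → (e → (t → (t → e)))) applied to t yields (e → (t → (t → e))).
[[[florp gex] [brell zib]] glim]: (e → (t → (t → e))) applied to e yields (t → (t → e)).

(t → (t → e))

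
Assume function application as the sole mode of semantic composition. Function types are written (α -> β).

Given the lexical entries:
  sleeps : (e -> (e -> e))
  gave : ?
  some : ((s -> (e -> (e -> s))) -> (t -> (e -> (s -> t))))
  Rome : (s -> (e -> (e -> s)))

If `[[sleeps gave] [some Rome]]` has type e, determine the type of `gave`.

((e -> (e -> e)) -> ((t -> (e -> (s -> t))) -> e))

[[sleeps gave] [some Rome]] must have type e. The sister [some Rome] has type (t -> (e -> (s -> t))); that is not a function onto e, so [sleeps gave] must be the functor, of type ((t -> (e -> (s -> t))) -> e).
[sleeps gave] must have type ((t -> (e -> (s -> t))) -> e). The sister sleeps has type (e -> (e -> e)); that is not a function onto ((t -> (e -> (s -> t))) -> e), so gave must be the functor, of type ((e -> (e -> e)) -> ((t -> (e -> (s -> t))) -> e)).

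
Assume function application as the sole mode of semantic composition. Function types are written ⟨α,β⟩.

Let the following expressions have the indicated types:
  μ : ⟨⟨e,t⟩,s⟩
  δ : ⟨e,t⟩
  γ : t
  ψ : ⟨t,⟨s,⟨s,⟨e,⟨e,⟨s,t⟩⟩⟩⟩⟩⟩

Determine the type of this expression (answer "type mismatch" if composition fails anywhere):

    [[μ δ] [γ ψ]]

At [μ δ], μ : ⟨⟨e,t⟩,s⟩ takes δ : ⟨e,t⟩, giving s.
At [γ ψ], ψ : ⟨t,⟨s,⟨s,⟨e,⟨e,⟨s,t⟩⟩⟩⟩⟩⟩ takes γ : t, giving ⟨s,⟨s,⟨e,⟨e,⟨s,t⟩⟩⟩⟩⟩.
At [[μ δ] [γ ψ]], [γ ψ] : ⟨s,⟨s,⟨e,⟨e,⟨s,t⟩⟩⟩⟩⟩ takes [μ δ] : s, giving ⟨s,⟨e,⟨e,⟨s,t⟩⟩⟩⟩.

⟨s,⟨e,⟨e,⟨s,t⟩⟩⟩⟩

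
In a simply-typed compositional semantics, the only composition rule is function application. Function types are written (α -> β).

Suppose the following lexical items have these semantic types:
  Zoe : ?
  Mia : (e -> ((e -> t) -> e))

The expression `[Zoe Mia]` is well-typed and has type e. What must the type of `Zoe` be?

[Zoe Mia] is required to be e. Mia : (e -> ((e -> t) -> e)) cannot yield e as functor, so Zoe : ((e -> ((e -> t) -> e)) -> e).

((e -> ((e -> t) -> e)) -> e)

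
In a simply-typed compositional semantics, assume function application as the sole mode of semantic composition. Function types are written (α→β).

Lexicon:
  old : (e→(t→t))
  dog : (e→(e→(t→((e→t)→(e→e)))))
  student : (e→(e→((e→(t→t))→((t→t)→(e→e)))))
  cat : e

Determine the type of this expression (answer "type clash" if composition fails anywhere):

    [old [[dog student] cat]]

At [dog student]: neither (e→(e→(t→((e→t)→(e→e))))) nor (e→(e→((e→(t→t))→((t→t)→(e→e))))) can take the other as argument; the node is ill-typed.

type clash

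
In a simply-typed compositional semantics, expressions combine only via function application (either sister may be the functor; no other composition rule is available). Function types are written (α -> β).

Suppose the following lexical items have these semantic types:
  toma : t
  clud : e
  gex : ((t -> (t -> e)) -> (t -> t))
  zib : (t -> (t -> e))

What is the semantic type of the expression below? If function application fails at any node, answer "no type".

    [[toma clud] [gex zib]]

no type

[toma clud]: t with e — neither is a function whose domain matches the other; composition fails here.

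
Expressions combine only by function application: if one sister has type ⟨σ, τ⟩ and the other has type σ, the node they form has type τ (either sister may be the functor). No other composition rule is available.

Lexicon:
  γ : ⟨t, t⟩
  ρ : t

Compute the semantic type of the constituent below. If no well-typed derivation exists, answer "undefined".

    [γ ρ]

t

[γ ρ]: ⟨t, t⟩ applied to t yields t.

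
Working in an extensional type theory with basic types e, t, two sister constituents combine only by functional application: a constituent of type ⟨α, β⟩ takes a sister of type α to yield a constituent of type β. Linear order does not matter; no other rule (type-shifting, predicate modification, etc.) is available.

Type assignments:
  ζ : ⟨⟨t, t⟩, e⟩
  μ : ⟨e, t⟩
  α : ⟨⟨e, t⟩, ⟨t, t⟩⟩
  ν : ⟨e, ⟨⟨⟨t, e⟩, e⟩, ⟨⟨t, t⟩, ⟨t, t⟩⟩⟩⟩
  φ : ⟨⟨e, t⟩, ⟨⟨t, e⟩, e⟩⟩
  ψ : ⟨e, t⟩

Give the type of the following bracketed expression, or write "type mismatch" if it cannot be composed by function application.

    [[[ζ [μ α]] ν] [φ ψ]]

⟨⟨t, t⟩, ⟨t, t⟩⟩

[μ α] — α of type ⟨⟨e, t⟩, ⟨t, t⟩⟩ combines with μ of type ⟨e, t⟩: type ⟨t, t⟩.
[ζ [μ α]] — ζ of type ⟨⟨t, t⟩, e⟩ combines with [μ α] of type ⟨t, t⟩: type e.
[[ζ [μ α]] ν] — ν of type ⟨e, ⟨⟨⟨t, e⟩, e⟩, ⟨⟨t, t⟩, ⟨t, t⟩⟩⟩⟩ combines with [ζ [μ α]] of type e: type ⟨⟨⟨t, e⟩, e⟩, ⟨⟨t, t⟩, ⟨t, t⟩⟩⟩.
[φ ψ] — φ of type ⟨⟨e, t⟩, ⟨⟨t, e⟩, e⟩⟩ combines with ψ of type ⟨e, t⟩: type ⟨⟨t, e⟩, e⟩.
[[[ζ [μ α]] ν] [φ ψ]] — [[ζ [μ α]] ν] of type ⟨⟨⟨t, e⟩, e⟩, ⟨⟨t, t⟩, ⟨t, t⟩⟩⟩ combines with [φ ψ] of type ⟨⟨t, e⟩, e⟩: type ⟨⟨t, t⟩, ⟨t, t⟩⟩.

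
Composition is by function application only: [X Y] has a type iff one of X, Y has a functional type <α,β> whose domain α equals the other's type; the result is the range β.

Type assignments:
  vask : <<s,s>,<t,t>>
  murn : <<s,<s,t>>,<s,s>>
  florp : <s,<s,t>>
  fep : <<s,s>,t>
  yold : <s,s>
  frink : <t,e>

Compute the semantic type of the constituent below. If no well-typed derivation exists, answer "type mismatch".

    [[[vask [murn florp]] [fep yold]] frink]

e

[murn florp]: functor murn : <<s,<s,t>>,<s,s>>, argument florp : <s,<s,t>>; result <s,s>.
[vask [murn florp]]: functor vask : <<s,s>,<t,t>>, argument [murn florp] : <s,s>; result <t,t>.
[fep yold]: functor fep : <<s,s>,t>, argument yold : <s,s>; result t.
[[vask [murn florp]] [fep yold]]: functor [vask [murn florp]] : <t,t>, argument [fep yold] : t; result t.
[[[vask [murn florp]] [fep yold]] frink]: functor frink : <t,e>, argument [[vask [murn florp]] [fep yold]] : t; result e.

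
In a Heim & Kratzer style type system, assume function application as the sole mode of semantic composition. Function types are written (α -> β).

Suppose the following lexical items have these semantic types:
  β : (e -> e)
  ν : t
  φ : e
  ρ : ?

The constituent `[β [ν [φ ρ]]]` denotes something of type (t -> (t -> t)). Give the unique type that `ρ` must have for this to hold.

[β [ν [φ ρ]]] is required to be (t -> (t -> t)). β : (e -> e) cannot yield (t -> (t -> t)) as functor, so [ν [φ ρ]] : ((e -> e) -> (t -> (t -> t))).
[ν [φ ρ]] is required to be ((e -> e) -> (t -> (t -> t))). ν : t cannot yield ((e -> e) -> (t -> (t -> t))) as functor, so [φ ρ] : (t -> ((e -> e) -> (t -> (t -> t)))).
[φ ρ] is required to be (t -> ((e -> e) -> (t -> (t -> t)))). φ : e cannot yield (t -> ((e -> e) -> (t -> (t -> t)))) as functor, so ρ : (e -> (t -> ((e -> e) -> (t -> (t -> t))))).

(e -> (t -> ((e -> e) -> (t -> (t -> t)))))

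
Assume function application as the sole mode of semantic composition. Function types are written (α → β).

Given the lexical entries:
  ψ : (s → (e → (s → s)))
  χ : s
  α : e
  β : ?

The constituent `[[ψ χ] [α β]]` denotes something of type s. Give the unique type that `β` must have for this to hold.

At [[ψ χ] [α β]] (required: s): [ψ χ] is (e → (s → s)), which is not a function with range s; hence [α β] is the functor — type ((e → (s → s)) → s).
At [α β] (required: ((e → (s → s)) → s)): α is e, which is not a function with range ((e → (s → s)) → s); hence β is the functor — type (e → ((e → (s → s)) → s)).

(e → ((e → (s → s)) → s))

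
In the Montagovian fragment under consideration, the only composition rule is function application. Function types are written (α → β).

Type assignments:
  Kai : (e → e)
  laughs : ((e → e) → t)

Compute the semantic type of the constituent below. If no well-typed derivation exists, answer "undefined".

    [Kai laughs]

t

[Kai laughs] — laughs of type ((e → e) → t) combines with Kai of type (e → e): type t.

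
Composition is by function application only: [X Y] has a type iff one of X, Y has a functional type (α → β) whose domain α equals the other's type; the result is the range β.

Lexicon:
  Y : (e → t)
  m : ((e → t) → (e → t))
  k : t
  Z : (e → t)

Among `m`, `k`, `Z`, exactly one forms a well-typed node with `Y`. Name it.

m — combines: m : ((e → t) → (e → t)) takes Y : (e → t) as argument, giving (e → t).
k : t — does not combine with Y.
Z : (e → t) — does not combine with Y.

m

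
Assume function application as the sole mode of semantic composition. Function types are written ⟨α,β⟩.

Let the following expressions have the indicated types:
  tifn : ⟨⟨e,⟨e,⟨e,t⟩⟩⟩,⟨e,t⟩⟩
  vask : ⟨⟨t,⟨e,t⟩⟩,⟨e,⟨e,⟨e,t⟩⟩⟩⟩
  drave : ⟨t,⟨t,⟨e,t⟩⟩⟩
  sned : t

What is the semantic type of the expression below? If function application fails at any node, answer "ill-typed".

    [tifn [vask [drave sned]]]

⟨e,t⟩

[drave sned]: drave is ⟨t,⟨t,⟨e,t⟩⟩⟩, sned is t; result ⟨t,⟨e,t⟩⟩.
[vask [drave sned]]: vask is ⟨⟨t,⟨e,t⟩⟩,⟨e,⟨e,⟨e,t⟩⟩⟩⟩, [drave sned] is ⟨t,⟨e,t⟩⟩; result ⟨e,⟨e,⟨e,t⟩⟩⟩.
[tifn [vask [drave sned]]]: tifn is ⟨⟨e,⟨e,⟨e,t⟩⟩⟩,⟨e,t⟩⟩, [vask [drave sned]] is ⟨e,⟨e,⟨e,t⟩⟩⟩; result ⟨e,t⟩.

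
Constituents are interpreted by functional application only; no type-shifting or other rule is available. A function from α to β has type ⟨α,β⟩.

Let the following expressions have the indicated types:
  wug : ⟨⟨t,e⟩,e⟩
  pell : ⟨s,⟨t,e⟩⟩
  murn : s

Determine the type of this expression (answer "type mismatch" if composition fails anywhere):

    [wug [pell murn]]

[pell murn]: pell is ⟨s,⟨t,e⟩⟩, murn is s; result ⟨t,e⟩.
[wug [pell murn]]: wug is ⟨⟨t,e⟩,e⟩, [pell murn] is ⟨t,e⟩; result e.

e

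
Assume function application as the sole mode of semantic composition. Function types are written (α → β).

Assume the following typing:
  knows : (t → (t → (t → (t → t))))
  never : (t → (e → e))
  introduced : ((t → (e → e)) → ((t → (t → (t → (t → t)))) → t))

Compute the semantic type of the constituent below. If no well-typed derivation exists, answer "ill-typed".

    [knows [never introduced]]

[never introduced] — introduced of type ((t → (e → e)) → ((t → (t → (t → (t → t)))) → t)) combines with never of type (t → (e → e)): type ((t → (t → (t → (t → t)))) → t).
[knows [never introduced]] — [never introduced] of type ((t → (t → (t → (t → t)))) → t) combines with knows of type (t → (t → (t → (t → t)))): type t.

t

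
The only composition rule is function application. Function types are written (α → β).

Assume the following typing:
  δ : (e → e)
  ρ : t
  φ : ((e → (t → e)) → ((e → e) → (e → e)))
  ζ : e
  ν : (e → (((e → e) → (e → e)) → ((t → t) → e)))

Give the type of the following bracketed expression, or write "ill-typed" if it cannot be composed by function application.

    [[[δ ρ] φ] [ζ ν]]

ill-typed

At [δ ρ]: neither (e → e) nor t can take the other as argument; the node is ill-typed.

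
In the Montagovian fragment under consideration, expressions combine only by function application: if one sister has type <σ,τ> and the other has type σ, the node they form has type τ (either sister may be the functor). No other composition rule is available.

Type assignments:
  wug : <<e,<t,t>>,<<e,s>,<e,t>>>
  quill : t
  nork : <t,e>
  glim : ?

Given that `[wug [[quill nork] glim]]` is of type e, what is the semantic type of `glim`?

[wug [[quill nork] glim]] must have type e. The sister wug has type <<e,<t,t>>,<<e,s>,<e,t>>>; that is not a function onto e, so [[quill nork] glim] must be the functor, of type <<<e,<t,t>>,<<e,s>,<e,t>>>,e>.
[[quill nork] glim] must have type <<<e,<t,t>>,<<e,s>,<e,t>>>,e>. The sister [quill nork] has type e; that is not a function onto <<<e,<t,t>>,<<e,s>,<e,t>>>,e>, so glim must be the functor, of type <e,<<<e,<t,t>>,<<e,s>,<e,t>>>,e>>.

<e,<<<e,<t,t>>,<<e,s>,<e,t>>>,e>>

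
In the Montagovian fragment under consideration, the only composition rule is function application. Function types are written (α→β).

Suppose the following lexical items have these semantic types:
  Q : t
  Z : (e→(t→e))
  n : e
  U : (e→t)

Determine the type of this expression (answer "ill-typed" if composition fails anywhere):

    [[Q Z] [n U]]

[Q Z]: t with (e→(t→e)) — neither is a function whose domain matches the other; composition fails here.

ill-typed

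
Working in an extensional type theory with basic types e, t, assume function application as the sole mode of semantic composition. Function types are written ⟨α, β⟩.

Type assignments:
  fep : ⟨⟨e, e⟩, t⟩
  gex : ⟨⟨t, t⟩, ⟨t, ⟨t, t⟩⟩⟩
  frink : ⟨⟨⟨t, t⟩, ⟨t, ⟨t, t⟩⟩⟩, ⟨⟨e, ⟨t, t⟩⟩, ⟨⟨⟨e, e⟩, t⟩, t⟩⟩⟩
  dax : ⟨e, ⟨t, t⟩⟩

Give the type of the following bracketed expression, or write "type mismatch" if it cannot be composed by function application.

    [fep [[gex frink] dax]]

t

[gex frink]: functor frink : ⟨⟨⟨t, t⟩, ⟨t, ⟨t, t⟩⟩⟩, ⟨⟨e, ⟨t, t⟩⟩, ⟨⟨⟨e, e⟩, t⟩, t⟩⟩⟩, argument gex : ⟨⟨t, t⟩, ⟨t, ⟨t, t⟩⟩⟩; result ⟨⟨e, ⟨t, t⟩⟩, ⟨⟨⟨e, e⟩, t⟩, t⟩⟩.
[[gex frink] dax]: functor [gex frink] : ⟨⟨e, ⟨t, t⟩⟩, ⟨⟨⟨e, e⟩, t⟩, t⟩⟩, argument dax : ⟨e, ⟨t, t⟩⟩; result ⟨⟨⟨e, e⟩, t⟩, t⟩.
[fep [[gex frink] dax]]: functor [[gex frink] dax] : ⟨⟨⟨e, e⟩, t⟩, t⟩, argument fep : ⟨⟨e, e⟩, t⟩; result t.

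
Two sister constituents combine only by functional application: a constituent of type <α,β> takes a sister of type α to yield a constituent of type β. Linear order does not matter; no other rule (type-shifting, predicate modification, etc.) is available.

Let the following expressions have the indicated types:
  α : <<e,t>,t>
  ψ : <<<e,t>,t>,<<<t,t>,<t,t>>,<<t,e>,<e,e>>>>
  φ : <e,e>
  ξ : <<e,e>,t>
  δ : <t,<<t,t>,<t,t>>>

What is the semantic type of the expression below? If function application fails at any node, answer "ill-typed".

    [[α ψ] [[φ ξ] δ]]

At [α ψ], ψ : <<<e,t>,t>,<<<t,t>,<t,t>>,<<t,e>,<e,e>>>> takes α : <<e,t>,t>, giving <<<t,t>,<t,t>>,<<t,e>,<e,e>>>.
At [φ ξ], ξ : <<e,e>,t> takes φ : <e,e>, giving t.
At [[φ ξ] δ], δ : <t,<<t,t>,<t,t>>> takes [φ ξ] : t, giving <<t,t>,<t,t>>.
At [[α ψ] [[φ ξ] δ]], [α ψ] : <<<t,t>,<t,t>>,<<t,e>,<e,e>>> takes [[φ ξ] δ] : <<t,t>,<t,t>>, giving <<t,e>,<e,e>>.

<<t,e>,<e,e>>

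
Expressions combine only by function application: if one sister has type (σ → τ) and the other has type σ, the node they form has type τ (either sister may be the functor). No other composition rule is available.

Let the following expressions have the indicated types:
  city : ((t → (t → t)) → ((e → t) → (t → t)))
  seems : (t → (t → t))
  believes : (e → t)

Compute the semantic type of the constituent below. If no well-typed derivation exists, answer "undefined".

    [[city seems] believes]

(t → t)

[city seems] — city of type ((t → (t → t)) → ((e → t) → (t → t))) combines with seems of type (t → (t → t)): type ((e → t) → (t → t)).
[[city seems] believes] — [city seems] of type ((e → t) → (t → t)) combines with believes of type (e → t): type (t → t).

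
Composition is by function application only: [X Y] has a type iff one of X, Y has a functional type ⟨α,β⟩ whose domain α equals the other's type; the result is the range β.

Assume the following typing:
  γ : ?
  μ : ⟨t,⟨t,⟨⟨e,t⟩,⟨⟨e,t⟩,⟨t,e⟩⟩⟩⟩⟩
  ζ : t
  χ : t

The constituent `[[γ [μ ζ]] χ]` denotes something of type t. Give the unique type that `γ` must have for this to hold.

[[γ [μ ζ]] χ] must have type t. The sister χ has type t; that is not a function onto t, so [γ [μ ζ]] must be the functor, of type ⟨t,t⟩.
[γ [μ ζ]] must have type ⟨t,t⟩. The sister [μ ζ] has type ⟨t,⟨⟨e,t⟩,⟨⟨e,t⟩,⟨t,e⟩⟩⟩⟩; that is not a function onto ⟨t,t⟩, so γ must be the functor, of type ⟨⟨t,⟨⟨e,t⟩,⟨⟨e,t⟩,⟨t,e⟩⟩⟩⟩,⟨t,t⟩⟩.

⟨⟨t,⟨⟨e,t⟩,⟨⟨e,t⟩,⟨t,e⟩⟩⟩⟩,⟨t,t⟩⟩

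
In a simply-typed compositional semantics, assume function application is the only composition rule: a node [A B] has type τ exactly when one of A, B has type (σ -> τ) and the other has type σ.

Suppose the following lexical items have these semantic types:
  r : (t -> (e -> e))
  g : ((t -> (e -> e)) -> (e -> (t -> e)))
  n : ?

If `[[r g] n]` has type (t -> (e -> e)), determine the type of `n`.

[[r g] n] must have type (t -> (e -> e)). The sister [r g] has type (e -> (t -> e)); that is not a function onto (t -> (e -> e)), so n must be the functor, of type ((e -> (t -> e)) -> (t -> (e -> e))).

((e -> (t -> e)) -> (t -> (e -> e)))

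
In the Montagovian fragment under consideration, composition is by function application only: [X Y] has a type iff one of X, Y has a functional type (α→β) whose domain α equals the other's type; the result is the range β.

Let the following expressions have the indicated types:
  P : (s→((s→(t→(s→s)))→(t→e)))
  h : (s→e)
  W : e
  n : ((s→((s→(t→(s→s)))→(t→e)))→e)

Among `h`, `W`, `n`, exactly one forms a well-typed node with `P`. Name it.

h : (s→e) — neither side's domain matches the other.
W : e — neither side's domain matches the other.
n — combines: n : ((s→((s→(t→(s→s)))→(t→e)))→e) takes P : (s→((s→(t→(s→s)))→(t→e))) as argument, giving e.

n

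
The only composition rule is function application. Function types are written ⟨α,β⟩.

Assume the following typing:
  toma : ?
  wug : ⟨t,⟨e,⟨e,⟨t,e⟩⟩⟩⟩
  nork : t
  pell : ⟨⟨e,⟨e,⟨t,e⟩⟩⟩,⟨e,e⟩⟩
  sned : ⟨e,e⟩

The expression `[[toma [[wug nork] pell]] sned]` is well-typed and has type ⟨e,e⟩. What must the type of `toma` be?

⟨⟨e,e⟩,⟨⟨e,e⟩,⟨e,e⟩⟩⟩

At [[toma [[wug nork] pell]] sned] (required: ⟨e,e⟩): sned is ⟨e,e⟩, which is not a function with range ⟨e,e⟩; hence [toma [[wug nork] pell]] is the functor — type ⟨⟨e,e⟩,⟨e,e⟩⟩.
At [toma [[wug nork] pell]] (required: ⟨⟨e,e⟩,⟨e,e⟩⟩): [[wug nork] pell] is ⟨e,e⟩, which is not a function with range ⟨⟨e,e⟩,⟨e,e⟩⟩; hence toma is the functor — type ⟨⟨e,e⟩,⟨⟨e,e⟩,⟨e,e⟩⟩⟩.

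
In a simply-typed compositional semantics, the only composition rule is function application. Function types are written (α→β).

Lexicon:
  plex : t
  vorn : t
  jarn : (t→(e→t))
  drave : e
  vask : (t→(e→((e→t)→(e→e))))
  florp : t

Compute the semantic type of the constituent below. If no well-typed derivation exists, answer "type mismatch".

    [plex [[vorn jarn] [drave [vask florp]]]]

type mismatch

[vorn jarn] — jarn of type (t→(e→t)) combines with vorn of type t: type (e→t).
[vask florp] — vask of type (t→(e→((e→t)→(e→e)))) combines with florp of type t: type (e→((e→t)→(e→e))).
[drave [vask florp]] — [vask florp] of type (e→((e→t)→(e→e))) combines with drave of type e: type ((e→t)→(e→e)).
[[vorn jarn] [drave [vask florp]]] — [drave [vask florp]] of type ((e→t)→(e→e)) combines with [vorn jarn] of type (e→t): type (e→e).
At [plex [[vorn jarn] [drave [vask florp]]]]: neither t nor (e→e) can take the other as argument; the node is ill-typed.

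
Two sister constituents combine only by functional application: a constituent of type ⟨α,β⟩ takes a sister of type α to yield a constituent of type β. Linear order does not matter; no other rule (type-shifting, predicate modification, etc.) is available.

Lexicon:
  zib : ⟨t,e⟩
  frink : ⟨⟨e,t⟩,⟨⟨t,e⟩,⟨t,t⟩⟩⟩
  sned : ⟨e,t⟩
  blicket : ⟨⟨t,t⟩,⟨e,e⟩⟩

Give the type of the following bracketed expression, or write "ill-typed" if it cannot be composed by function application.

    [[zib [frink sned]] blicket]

⟨e,e⟩

[frink sned]: ⟨⟨e,t⟩,⟨⟨t,e⟩,⟨t,t⟩⟩⟩ applied to ⟨e,t⟩ yields ⟨⟨t,e⟩,⟨t,t⟩⟩.
[zib [frink sned]]: ⟨⟨t,e⟩,⟨t,t⟩⟩ applied to ⟨t,e⟩ yields ⟨t,t⟩.
[[zib [frink sned]] blicket]: ⟨⟨t,t⟩,⟨e,e⟩⟩ applied to ⟨t,t⟩ yields ⟨e,e⟩.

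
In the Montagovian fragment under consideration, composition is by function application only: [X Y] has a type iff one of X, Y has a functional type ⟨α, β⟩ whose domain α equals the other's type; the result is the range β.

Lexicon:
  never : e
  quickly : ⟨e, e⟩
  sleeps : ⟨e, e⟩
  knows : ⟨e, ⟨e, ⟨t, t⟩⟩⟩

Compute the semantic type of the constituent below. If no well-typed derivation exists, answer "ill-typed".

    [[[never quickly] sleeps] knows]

[never quickly] — quickly of type ⟨e, e⟩ combines with never of type e: type e.
[[never quickly] sleeps] — sleeps of type ⟨e, e⟩ combines with [never quickly] of type e: type e.
[[[never quickly] sleeps] knows] — knows of type ⟨e, ⟨e, ⟨t, t⟩⟩⟩ combines with [[never quickly] sleeps] of type e: type ⟨e, ⟨t, t⟩⟩.

⟨e, ⟨t, t⟩⟩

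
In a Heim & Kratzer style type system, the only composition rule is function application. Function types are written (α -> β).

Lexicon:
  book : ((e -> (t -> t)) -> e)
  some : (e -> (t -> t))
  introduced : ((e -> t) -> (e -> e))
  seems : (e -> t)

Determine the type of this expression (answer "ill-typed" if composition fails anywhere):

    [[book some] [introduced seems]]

e

At [book some], book : ((e -> (t -> t)) -> e) takes some : (e -> (t -> t)), giving e.
At [introduced seems], introduced : ((e -> t) -> (e -> e)) takes seems : (e -> t), giving (e -> e).
At [[book some] [introduced seems]], [introduced seems] : (e -> e) takes [book some] : e, giving e.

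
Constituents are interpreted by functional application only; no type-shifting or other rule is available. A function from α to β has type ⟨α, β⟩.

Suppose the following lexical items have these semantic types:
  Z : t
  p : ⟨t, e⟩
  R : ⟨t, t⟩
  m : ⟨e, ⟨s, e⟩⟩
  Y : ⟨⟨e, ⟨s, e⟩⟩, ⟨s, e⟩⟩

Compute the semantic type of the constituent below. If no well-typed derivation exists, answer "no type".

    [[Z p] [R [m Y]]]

no type

[Z p]: p is ⟨t, e⟩, Z is t; result e.
[m Y]: Y is ⟨⟨e, ⟨s, e⟩⟩, ⟨s, e⟩⟩, m is ⟨e, ⟨s, e⟩⟩; result ⟨s, e⟩.
[R [m Y]]: ⟨t, t⟩ with ⟨s, e⟩ — neither is a function whose domain matches the other; composition fails here.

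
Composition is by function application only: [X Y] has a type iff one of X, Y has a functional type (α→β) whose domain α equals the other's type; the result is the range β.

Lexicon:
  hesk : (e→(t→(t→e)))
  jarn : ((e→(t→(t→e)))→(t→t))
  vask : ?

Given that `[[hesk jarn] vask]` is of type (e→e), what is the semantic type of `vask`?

For [[hesk jarn] vask] to have type (e→e) with [hesk jarn] of type (t→t), vask must be the function: vask : ((t→t)→(e→e)).

((t→t)→(e→e))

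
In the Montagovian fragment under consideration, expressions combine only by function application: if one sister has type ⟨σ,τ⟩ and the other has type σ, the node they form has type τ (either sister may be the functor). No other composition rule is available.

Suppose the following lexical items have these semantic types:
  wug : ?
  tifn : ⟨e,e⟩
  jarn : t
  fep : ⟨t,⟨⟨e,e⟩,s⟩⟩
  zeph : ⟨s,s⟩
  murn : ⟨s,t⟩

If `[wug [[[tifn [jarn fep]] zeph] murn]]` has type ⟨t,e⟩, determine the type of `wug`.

For [wug [[[tifn [jarn fep]] zeph] murn]] to have type ⟨t,e⟩ with [[[tifn [jarn fep]] zeph] murn] of type t, wug must be the function: wug : ⟨t,⟨t,e⟩⟩.

⟨t,⟨t,e⟩⟩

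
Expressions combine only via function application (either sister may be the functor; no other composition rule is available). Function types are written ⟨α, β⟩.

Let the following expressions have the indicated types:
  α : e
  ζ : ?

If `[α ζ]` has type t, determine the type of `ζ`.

⟨e, t⟩

[α ζ] is required to be t. α : e cannot yield t as functor, so ζ : ⟨e, t⟩.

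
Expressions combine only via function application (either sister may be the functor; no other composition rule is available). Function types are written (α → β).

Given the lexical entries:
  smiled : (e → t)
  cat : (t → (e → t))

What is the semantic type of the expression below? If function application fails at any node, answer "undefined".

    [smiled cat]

undefined

[smiled cat]: (e → t) and (t → (e → t)) cannot combine by function application — type clash.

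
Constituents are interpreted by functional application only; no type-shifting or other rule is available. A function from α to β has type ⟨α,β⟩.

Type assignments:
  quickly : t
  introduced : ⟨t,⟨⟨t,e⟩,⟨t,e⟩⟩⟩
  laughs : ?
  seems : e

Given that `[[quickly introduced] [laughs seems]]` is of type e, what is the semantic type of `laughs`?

[[quickly introduced] [laughs seems]] must have type e. The sister [quickly introduced] has type ⟨⟨t,e⟩,⟨t,e⟩⟩; that is not a function onto e, so [laughs seems] must be the functor, of type ⟨⟨⟨t,e⟩,⟨t,e⟩⟩,e⟩.
[laughs seems] must have type ⟨⟨⟨t,e⟩,⟨t,e⟩⟩,e⟩. The sister seems has type e; that is not a function onto ⟨⟨⟨t,e⟩,⟨t,e⟩⟩,e⟩, so laughs must be the functor, of type ⟨e,⟨⟨⟨t,e⟩,⟨t,e⟩⟩,e⟩⟩.

⟨e,⟨⟨⟨t,e⟩,⟨t,e⟩⟩,e⟩⟩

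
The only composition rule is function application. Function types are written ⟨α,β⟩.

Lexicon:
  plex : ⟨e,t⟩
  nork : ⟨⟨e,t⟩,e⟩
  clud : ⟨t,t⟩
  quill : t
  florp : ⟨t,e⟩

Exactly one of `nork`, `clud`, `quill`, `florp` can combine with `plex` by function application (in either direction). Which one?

nork — combines: nork : ⟨⟨e,t⟩,e⟩ takes plex : ⟨e,t⟩ as argument, giving e.
clud : ⟨t,t⟩ — does not combine with plex.
quill : t — does not combine with plex.
florp : ⟨t,e⟩ — does not combine with plex.

nork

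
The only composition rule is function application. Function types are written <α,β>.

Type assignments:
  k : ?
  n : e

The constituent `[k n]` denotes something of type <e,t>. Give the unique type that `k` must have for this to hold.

[k n] must have type <e,t>. The sister n has type e; that is not a function onto <e,t>, so k must be the functor, of type <e,<e,t>>.

<e,<e,t>>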